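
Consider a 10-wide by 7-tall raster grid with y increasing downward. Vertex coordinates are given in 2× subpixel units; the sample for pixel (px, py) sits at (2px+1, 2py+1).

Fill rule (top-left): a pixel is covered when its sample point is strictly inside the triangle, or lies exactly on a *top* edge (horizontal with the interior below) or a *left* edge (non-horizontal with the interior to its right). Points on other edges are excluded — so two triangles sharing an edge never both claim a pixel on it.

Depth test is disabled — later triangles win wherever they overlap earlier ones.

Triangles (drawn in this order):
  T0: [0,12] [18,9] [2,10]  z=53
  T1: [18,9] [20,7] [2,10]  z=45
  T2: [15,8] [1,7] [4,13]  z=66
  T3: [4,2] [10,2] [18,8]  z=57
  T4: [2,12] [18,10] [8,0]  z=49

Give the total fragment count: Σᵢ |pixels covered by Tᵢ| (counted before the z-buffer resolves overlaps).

T0:
  2·area = 30  (B↔C swapped to make it positive)
  edge (0, 12)→(2, 10): d=(2,-2) top-left  bias=+0
  edge (2, 10)→(18, 9): d=(16,-1) top-left  bias=+0
  edge (18, 9)→(0, 12): d=(-18,3) right/bottom  bias=-1
    (5,0)@(11, 1): e=[0,-135,165] → .  [on edge]
    (4,1)@(9, 3): e=[0,-105,135] → .  [on edge]
    (3,2)@(7, 5): e=[0,-75,105] → .  [on edge]
    (2,3)@(5, 7): e=[0,-45,75] → .  [on edge]
    (1,4)@(3, 9): e=[0,-15,45] → .  [on edge]
    (0,5)@(1, 11): e=[0,15,15] → X  [on edge]
    (1,5)@(3, 11): e=[4,17,9] → X
    (2,5)@(5, 11): e=[8,19,3] → X
    (3,5)@(7, 11): e=[12,21,-3] → .
    (0,6)@(1, 13): e=[4,47,-21] → .
    (1,6)@(3, 13): e=[8,49,-27] → .
    (2,6)@(5, 13): e=[12,51,-33] → .
  covered (3 px):
    . . . . . . . . . .
    . . . . . . . . . .
    . . . . . . . . . .
    . . . . . . . . . .
    . . . . . . . . . .
    X X X . . . . . . .
    . . . . . . . . . .
T1:
  2·area = 30  (B↔C swapped to make it positive)
  edge (18, 9)→(2, 10): d=(-16,1) right/bottom  bias=-1
  edge (2, 10)→(20, 7): d=(18,-3) top-left  bias=+0
  edge (20, 7)→(18, 9): d=(-2,2) right/bottom  bias=-1
    (4,4)@(9, 9): e=[9,3,18] → X
    (5,4)@(11, 9): e=[7,9,14] → X
    (6,4)@(13, 9): e=[5,15,10] → X
    (7,4)@(15, 9): e=[3,21,6] → X
    (8,4)@(17, 9): e=[1,27,2] → X
    (9,4)@(19, 9): e=[-1,33,-2] → .
    (4,5)@(9, 11): e=[-23,39,14] → .
    (5,5)@(11, 11): e=[-25,45,10] → .
    (6,5)@(13, 11): e=[-27,51,6] → .
    (7,5)@(15, 11): e=[-29,57,2] → .
    (8,5)@(17, 11): e=[-31,63,-2] → .
  covered (5 px):
    . . . . . . . . . .
    . . . . . . . . . .
    . . . . . . . . . .
    . . . . . . . . . .
    . . . . X X X X X .
    . . . . . . . . . .
    . . . . . . . . . .
T2:
  2·area = 81  (B↔C swapped to make it positive)
  edge (15, 8)→(4, 13): d=(-11,5) right/bottom  bias=-1
  edge (4, 13)→(1, 7): d=(-3,-6) top-left  bias=+0
  edge (1, 7)→(15, 8): d=(14,1) right/bottom  bias=-1
    (0,3)@(1, 7): e=[81,0,0] → .  [on edge]
    (1,4)@(3, 9): e=[49,6,26] → X
    (2,4)@(5, 9): e=[39,18,24] → X
    (3,4)@(7, 9): e=[29,30,22] → X
    (4,4)@(9, 9): e=[19,42,20] → X
    (5,4)@(11, 9): e=[9,54,18] → X
    (6,4)@(13, 9): e=[-1,66,16] → .
    (1,5)@(3, 11): e=[27,0,54] → X  [on edge]
    (4,5)@(9, 11): e=[-3,36,48] → .
    (5,5)@(11, 11): e=[-13,48,46] → .
    (1,6)@(3, 13): e=[5,-6,82] → .
    (2,6)@(5, 13): e=[-5,6,80] → .
  covered (8 px):
    . . . . . . . . . .
    . . . . . . . . . .
    . . . . . . . . . .
    . . . . . . . . . .
    . X X X X X . . . .
    . X X X . . . . . .
    . . . . . . . . . .
T3:
  2·area = 36
  edge (4, 2)→(10, 2): d=(6,0) top-left  bias=+0
  edge (10, 2)→(18, 8): d=(8,6) right/bottom  bias=-1
  edge (18, 8)→(4, 2): d=(-14,-6) top-left  bias=+0
    (3,1)@(7, 3): e=[6,26,4] → X
    (4,1)@(9, 3): e=[6,14,16] → X
    (5,1)@(11, 3): e=[6,2,28] → X
    (6,1)@(13, 3): e=[6,-10,40] → .
    (3,2)@(7, 5): e=[18,42,-24] → .
    (4,2)@(9, 5): e=[18,30,-12] → .
    (5,2)@(11, 5): e=[18,18,0] → X  [on edge]
    (6,2)@(13, 5): e=[18,6,12] → X
    (7,2)@(15, 5): e=[18,-6,24] → .
    (5,3)@(11, 7): e=[30,34,-28] → .
    (6,3)@(13, 7): e=[30,22,-16] → .
  covered (5 px):
    . . . . . . . . . .
    . . . X X X . . . .
    . . . . . X X . . .
    . . . . . . . . . .
    . . . . . . . . . .
    . . . . . . . . . .
    . . . . . . . . . .
T4:
  2·area = 180  (B↔C swapped to make it positive)
  edge (2, 12)→(8, 0): d=(6,-12) top-left  bias=+0
  edge (8, 0)→(18, 10): d=(10,10) right/bottom  bias=-1
  edge (18, 10)→(2, 12): d=(-16,2) right/bottom  bias=-1
    (4,0)@(9, 1): e=[18,0,162] → .  [on edge]
    (3,1)@(7, 3): e=[6,40,134] → X
    (4,1)@(9, 3): e=[30,20,130] → X
    (5,1)@(11, 3): e=[54,0,126] → .  [on edge]
    (3,2)@(7, 5): e=[18,60,102] → X
    (5,2)@(11, 5): e=[66,20,94] → X
    (6,2)@(13, 5): e=[90,0,90] → .  [on edge]
    (2,3)@(5, 7): e=[6,100,74] → X
    (6,3)@(13, 7): e=[102,20,58] → X
    (7,3)@(15, 7): e=[126,0,54] → .  [on edge]
    (2,4)@(5, 9): e=[18,120,42] → X
    (7,4)@(15, 9): e=[138,20,22] → X
    (8,4)@(17, 9): e=[162,0,18] → .  [on edge]
    (9,5)@(19, 11): e=[198,0,-18] → .  [on edge]
  covered (20 px):
    . . . . . . . . . .
    . . . X X . . . . .
    . . . X X X . . . .
    . . X X X X X . . .
    . . X X X X X X . .
    . X X X X . . . . .
    . . . . . . . . . .

Result: 41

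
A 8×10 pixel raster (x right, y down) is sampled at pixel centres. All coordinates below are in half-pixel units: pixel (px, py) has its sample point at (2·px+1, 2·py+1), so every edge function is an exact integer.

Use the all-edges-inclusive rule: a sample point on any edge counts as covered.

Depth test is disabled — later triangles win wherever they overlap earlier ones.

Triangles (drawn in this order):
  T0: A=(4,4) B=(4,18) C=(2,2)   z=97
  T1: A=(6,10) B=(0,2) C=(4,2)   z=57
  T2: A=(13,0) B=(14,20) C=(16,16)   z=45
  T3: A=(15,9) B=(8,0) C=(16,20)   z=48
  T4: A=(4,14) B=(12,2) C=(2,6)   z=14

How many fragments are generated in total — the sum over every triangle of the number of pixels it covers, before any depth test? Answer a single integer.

T0:
  2·area = 28
  edge (4, 4)→(4, 18): d=(0,14) inclusive
  edge (4, 18)→(2, 2): d=(-2,-16) inclusive
  edge (2, 2)→(4, 4): d=(2,2) inclusive
    (0,0)@(1, 1): e=[42,-14,0] → .  [on edge]
    (1,1)@(3, 3): e=[14,14,0] → X  [on edge]
    (2,1)@(5, 3): e=[-14,46,-4] → .
    (1,2)@(3, 5): e=[14,10,4] → X
    (2,2)@(5, 5): e=[-14,42,0] → .  [on edge]
    (1,3)@(3, 7): e=[14,6,8] → X
    (2,3)@(5, 7): e=[-14,38,4] → .
    (3,3)@(7, 7): e=[-42,70,0] → .  [on edge]
    (1,4)@(3, 9): e=[14,2,12] → X
    (2,4)@(5, 9): e=[-14,34,8] → .
    (4,4)@(9, 9): e=[-70,98,0] → .  [on edge]
    (1,5)@(3, 11): e=[14,-2,16] → .
    (5,5)@(11, 11): e=[-98,126,0] → .  [on edge]
    (6,6)@(13, 13): e=[-126,154,0] → .  [on edge]
    (7,7)@(15, 15): e=[-154,182,0] → .  [on edge]
  covered (4 px):
    . . . . . . . .
    . X . . . . . .
    . X . . . . . .
    . X . . . . . .
    . X . . . . . .
    . . . . . . . .
    . . . . . . . .
    . . . . . . . .
    . . . . . . . .
    . . . . . . . .
T1:
  2·area = 32
  edge (6, 10)→(0, 2): d=(-6,-8) inclusive
  edge (0, 2)→(4, 2): d=(4,0) inclusive
  edge (4, 2)→(6, 10): d=(2,8) inclusive
    (0,1)@(1, 3): e=[2,4,26] → X
    (1,1)@(3, 3): e=[18,4,10] → X
    (2,1)@(5, 3): e=[34,4,-6] → .
    (0,2)@(1, 5): e=[-10,12,30] → .
    (1,2)@(3, 5): e=[6,12,14] → X
    (2,2)@(5, 5): e=[22,12,-2] → .
    (1,3)@(3, 7): e=[-6,20,18] → .
    (2,3)@(5, 7): e=[10,20,2] → X
    (3,3)@(7, 7): e=[26,20,-14] → .
    (2,4)@(5, 9): e=[-2,28,6] → .
  covered (4 px):
    . . . . . . . .
    X X . . . . . .
    . X . . . . . .
    . . X . . . . .
    . . . . . . . .
    . . . . . . . .
    . . . . . . . .
    . . . . . . . .
    . . . . . . . .
    . . . . . . . .
T2:
  2·area = 44  (B↔C swapped to make it positive)
  edge (13, 0)→(16, 16): d=(3,16) inclusive
  edge (16, 16)→(14, 20): d=(-2,4) inclusive
  edge (14, 20)→(13, 0): d=(-1,-20) inclusive
    (7,5)@(15, 11): e=[1,14,29] → X
    (7,6)@(15, 13): e=[7,10,27] → X
    (7,7)@(15, 15): e=[13,6,25] → X
    (7,8)@(15, 17): e=[19,2,23] → X
    (7,9)@(15, 19): e=[25,-2,21] → .
  covered (4 px):
    . . . . . . . .
    . . . . . . . .
    . . . . . . . .
    . . . . . . . .
    . . . . . . . .
    . . . . . . . X
    . . . . . . . X
    . . . . . . . X
    . . . . . . . X
    . . . . . . . .
T3:
  2·area = 68  (B↔C swapped to make it positive)
  edge (15, 9)→(16, 20): d=(1,11) inclusive
  edge (16, 20)→(8, 0): d=(-8,-20) inclusive
  edge (8, 0)→(15, 9): d=(7,9) inclusive
    (5,2)@(11, 5): e=[40,20,8] → X
    (6,2)@(13, 5): e=[18,60,-10] → .
    (5,3)@(11, 7): e=[42,4,22] → X
    (6,3)@(13, 7): e=[20,44,4] → X
    (7,3)@(15, 7): e=[-2,84,-14] → .
    (5,4)@(11, 9): e=[44,-12,36] → .
    (6,4)@(13, 9): e=[22,28,18] → X
    (7,4)@(15, 9): e=[0,68,0] → X  [on edge]
    (6,5)@(13, 11): e=[24,12,32] → X
    (6,6)@(13, 13): e=[26,-4,46] → .
    (7,6)@(15, 13): e=[4,36,28] → X
    (7,7)@(15, 15): e=[6,20,42] → X
  covered (10 px):
    . . . . . . . .
    . . . . . . . .
    . . . . . X . .
    . . . . . X X .
    . . . . . . X X
    . . . . . . X X
    . . . . . . . X
    . . . . . . . X
    . . . . . . . X
    . . . . . . . .
T4:
  2·area = 88  (B↔C swapped to make it positive)
  edge (4, 14)→(2, 6): d=(-2,-8) inclusive
  edge (2, 6)→(12, 2): d=(10,-4) inclusive
  edge (12, 2)→(4, 14): d=(-8,12) inclusive
    (5,1)@(11, 3): e=[78,6,4] → X
    (6,1)@(13, 3): e=[94,14,-20] → .
    (2,2)@(5, 5): e=[26,2,60] → X
    (3,2)@(7, 5): e=[42,10,36] → X
    (4,2)@(9, 5): e=[58,18,12] → X
    (5,2)@(11, 5): e=[74,26,-12] → .
    (1,3)@(3, 7): e=[6,14,68] → X
    (4,3)@(9, 7): e=[54,38,-4] → .
    (1,4)@(3, 9): e=[2,34,52] → X
    (4,4)@(9, 9): e=[50,58,-20] → .
    (1,5)@(3, 11): e=[-2,54,36] → .
    (2,5)@(5, 11): e=[14,62,12] → X
  covered (11 px):
    . . . . . . . .
    . . . . . X . .
    . . X X X . . .
    . X X X . . . .
    . X X X . . . .
    . . X . . . . .
    . . . . . . . .
    . . . . . . . .
    . . . . . . . .
    . . . . . . . .

Result: 33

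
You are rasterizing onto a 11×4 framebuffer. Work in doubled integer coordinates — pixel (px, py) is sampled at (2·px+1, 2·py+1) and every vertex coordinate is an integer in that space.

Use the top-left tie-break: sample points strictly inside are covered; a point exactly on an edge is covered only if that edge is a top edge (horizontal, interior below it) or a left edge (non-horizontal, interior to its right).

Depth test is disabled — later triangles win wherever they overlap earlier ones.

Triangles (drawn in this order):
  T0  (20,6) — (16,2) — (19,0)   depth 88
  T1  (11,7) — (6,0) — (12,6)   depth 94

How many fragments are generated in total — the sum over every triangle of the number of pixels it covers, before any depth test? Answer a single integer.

T0:
  2·area = 20
  edge (20, 6)→(16, 2): d=(-4,-4) top-left  bias=+0
  edge (16, 2)→(19, 0): d=(3,-2) top-left  bias=+0
  edge (19, 0)→(20, 6): d=(1,6) right/bottom  bias=-1
    (7,0)@(15, 1): e=[0,-5,25] → .  [on edge]
    (9,0)@(19, 1): e=[16,3,1] → X
    (10,0)@(21, 1): e=[24,7,-11] → .
    (8,1)@(17, 3): e=[0,5,15] → X  [on edge]
    (10,1)@(21, 3): e=[16,13,-9] → .
    (8,2)@(17, 5): e=[-8,11,17] → .
    (9,2)@(19, 5): e=[0,15,5] → X  [on edge]
    (10,2)@(21, 5): e=[8,19,-7] → .
    (9,3)@(19, 7): e=[-8,21,7] → .
    (10,3)@(21, 7): e=[0,25,-5] → .  [on edge]
  covered (4 px):
    . . . . . . . . . X .
    . . . . . . . . X X .
    . . . . . . . . . X .
    . . . . . . . . . . .
T1:
  2·area = 12
  edge (11, 7)→(6, 0): d=(-5,-7) top-left  bias=+0
  edge (6, 0)→(12, 6): d=(6,6) right/bottom  bias=-1
  edge (12, 6)→(11, 7): d=(-1,1) right/bottom  bias=-1
    (3,0)@(7, 1): e=[2,0,10] → .  [on edge]
    (8,0)@(17, 1): e=[72,-60,0] → .  [on edge]
    (4,1)@(9, 3): e=[6,0,6] → .  [on edge]
    (7,1)@(15, 3): e=[48,-36,0] → .  [on edge]
    (5,2)@(11, 5): e=[10,0,2] → .  [on edge]
    (6,2)@(13, 5): e=[24,-12,0] → .  [on edge]
    (5,3)@(11, 7): e=[0,12,0] → .  [on edge]
    (6,3)@(13, 7): e=[14,0,-2] → .  [on edge]
  covered (0 px):
    . . . . . . . . . . .
    . . . . . . . . . . .
    . . . . . . . . . . .
    . . . . . . . . . . .

Result: 4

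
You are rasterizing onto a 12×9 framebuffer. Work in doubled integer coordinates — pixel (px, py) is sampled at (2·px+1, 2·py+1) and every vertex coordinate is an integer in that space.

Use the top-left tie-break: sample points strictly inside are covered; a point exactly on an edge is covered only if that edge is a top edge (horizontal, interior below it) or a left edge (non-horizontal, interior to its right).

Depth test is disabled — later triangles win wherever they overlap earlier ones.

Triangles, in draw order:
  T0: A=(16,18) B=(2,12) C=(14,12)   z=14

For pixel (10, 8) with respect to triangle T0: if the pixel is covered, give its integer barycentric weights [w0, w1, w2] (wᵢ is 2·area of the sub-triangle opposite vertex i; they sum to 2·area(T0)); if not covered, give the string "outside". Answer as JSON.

T0:
  2·area = 72
  edge (16, 18)→(2, 12): d=(-14,-6) top-left  bias=+0
  edge (2, 12)→(14, 12): d=(12,0) top-left  bias=+0
  edge (14, 12)→(16, 18): d=(2,6) right/bottom  bias=-1
    (5,1)@(11, 3): e=[180,-108,0] → .  [on edge]
    (6,4)@(13, 9): e=[108,-36,0] → .  [on edge]
    (2,6)@(5, 13): e=[4,12,56] → X
    (3,6)@(7, 13): e=[16,12,44] → X
    (4,6)@(9, 13): e=[28,12,32] → X
    (5,6)@(11, 13): e=[40,12,20] → X
    (6,6)@(13, 13): e=[52,12,8] → X
    (7,6)@(15, 13): e=[64,12,-4] → .
    (2,7)@(5, 15): e=[-24,36,60] → .
    (3,7)@(7, 15): e=[-12,36,48] → .
    (4,7)@(9, 15): e=[0,36,36] → X  [on edge]
    (7,7)@(15, 15): e=[36,36,0] → .  [on edge]
  covered (9 px):
    . . . . . . . . . . . .
    . . . . . . . . . . . .
    . . . . . . . . . . . .
    . . . . . . . . . . . .
    . . . . . . . . . . . .
    . . . . . . . . . . . .
    . . X X X X X . . . . .
    . . . . X X X . . . . .
    . . . . . . . X . . . .

Answer: "outside"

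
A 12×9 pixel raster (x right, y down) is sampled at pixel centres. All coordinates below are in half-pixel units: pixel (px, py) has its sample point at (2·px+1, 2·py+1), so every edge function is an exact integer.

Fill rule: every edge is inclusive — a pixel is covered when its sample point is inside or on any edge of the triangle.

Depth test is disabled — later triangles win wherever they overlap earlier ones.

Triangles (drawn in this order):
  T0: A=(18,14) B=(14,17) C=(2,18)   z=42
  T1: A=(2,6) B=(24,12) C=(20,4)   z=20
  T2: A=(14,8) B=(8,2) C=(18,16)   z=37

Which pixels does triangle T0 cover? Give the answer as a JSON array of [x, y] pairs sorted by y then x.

T0:
  2·area = 32
  edge (18, 14)→(14, 17): d=(-4,3) inclusive
  edge (14, 17)→(2, 18): d=(-12,1) inclusive
  edge (2, 18)→(18, 14): d=(16,-4) inclusive
    (7,7)@(15, 15): e=[5,23,4] → #
    (8,7)@(17, 15): e=[-1,21,12] → ·
    (3,8)@(7, 17): e=[21,7,4] → #
    (4,8)@(9, 17): e=[15,5,12] → #
    (5,8)@(11, 17): e=[9,3,20] → #
    (6,8)@(13, 17): e=[3,1,28] → #
    (7,8)@(15, 17): e=[-3,-1,36] → ·
  covered (5 px):
    · · · · · · · · · · · ·
    · · · · · · · · · · · ·
    · · · · · · · · · · · ·
    · · · · · · · · · · · ·
    · · · · · · · · · · · ·
    · · · · · · · · · · · ·
    · · · · · · · · · · · ·
    · · · · · · · # · · · ·
    · · · # # # # · · · · ·
T1:
  2·area = 152  (B↔C swapped to make it positive)
  edge (2, 6)→(20, 4): d=(18,-2) inclusive
  edge (20, 4)→(24, 12): d=(4,8) inclusive
  edge (24, 12)→(2, 6): d=(-22,-6) inclusive
    (5,2)@(11, 5): e=[0,76,76] → #  [on edge]
    (6,2)@(13, 5): e=[4,60,88] → #
    (7,2)@(15, 5): e=[8,44,100] → #
    (8,2)@(17, 5): e=[12,28,112] → #
    (9,2)@(19, 5): e=[16,12,124] → #
    (10,2)@(21, 5): e=[20,-4,136] → ·
    (3,3)@(7, 7): e=[28,116,8] → #
    (4,3)@(9, 7): e=[32,100,20] → #
    (10,3)@(21, 7): e=[56,4,92] → #
    (11,3)@(23, 7): e=[60,-12,104] → ·
    (3,4)@(7, 9): e=[64,124,-36] → ·
    (4,4)@(9, 9): e=[68,108,-24] → ·
    (6,4)@(13, 9): e=[76,76,0] → #  [on edge]
  covered (20 px):
    · · · · · · · · · · · ·
    · · · · · · · · · · · ·
    · · · · · # # # # # · ·
    · · · # # # # # # # # ·
    · · · · · · # # # # # ·
    · · · · · · · · · · # #
    · · · · · · · · · · · ·
    · · · · · · · · · · · ·
    · · · · · · · · · · · ·
T2:
  2·area = 24  (B↔C swapped to make it positive)
  edge (14, 8)→(18, 16): d=(4,8) inclusive
  edge (18, 16)→(8, 2): d=(-10,-14) inclusive
  edge (8, 2)→(14, 8): d=(6,6) inclusive
    (3,0)@(7, 1): e=[28,-4,0] → ·  [on edge]
    (4,1)@(9, 3): e=[20,4,0] → #  [on edge]
    (5,1)@(11, 3): e=[4,32,-12] → ·
    (4,2)@(9, 5): e=[28,-16,12] → ·
    (5,2)@(11, 5): e=[12,12,0] → #  [on edge]
    (6,2)@(13, 5): e=[-4,40,-12] → ·
    (5,3)@(11, 7): e=[20,-8,12] → ·
    (6,3)@(13, 7): e=[4,20,0] → #  [on edge]
    (7,3)@(15, 7): e=[-12,48,-12] → ·
    (6,4)@(13, 9): e=[12,0,12] → #  [on edge]
    (7,4)@(15, 9): e=[-4,28,0] → ·  [on edge]
    (6,5)@(13, 11): e=[20,-20,24] → ·
    (8,5)@(17, 11): e=[-12,36,0] → ·  [on edge]
    (9,6)@(19, 13): e=[-20,44,0] → ·  [on edge]
    (10,7)@(21, 15): e=[-28,52,0] → ·  [on edge]
    (11,8)@(23, 17): e=[-36,60,0] → ·  [on edge]
  covered (5 px):
    · · · · · · · · · · · ·
    · · · · # · · · · · · ·
    · · · · · # · · · · · ·
    · · · · · · # · · · · ·
    · · · · · · # · · · · ·
    · · · · · · · # · · · ·
    · · · · · · · · · · · ·
    · · · · · · · · · · · ·
    · · · · · · · · · · · ·

Final: [[7,7],[3,8],[4,8],[5,8],[6,8]]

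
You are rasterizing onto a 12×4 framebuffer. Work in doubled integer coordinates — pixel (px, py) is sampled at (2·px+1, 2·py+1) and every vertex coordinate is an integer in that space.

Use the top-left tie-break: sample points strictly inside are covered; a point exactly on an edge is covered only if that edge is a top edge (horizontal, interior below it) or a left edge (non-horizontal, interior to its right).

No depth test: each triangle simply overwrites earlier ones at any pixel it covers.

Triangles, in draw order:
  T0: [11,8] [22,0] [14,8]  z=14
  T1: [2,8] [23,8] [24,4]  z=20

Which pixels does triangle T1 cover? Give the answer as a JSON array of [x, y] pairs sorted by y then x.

T0:
  2·area = 24
  edge (11, 8)→(22, 0): d=(11,-8) top-left  bias=+0
  edge (22, 0)→(14, 8): d=(-8,8) right/bottom  bias=-1
  edge (14, 8)→(11, 8): d=(-3,0) right/bottom  bias=-1
    (10,0)@(21, 1): e=[3,0,21] → ·  [on edge]
    (9,1)@(19, 3): e=[9,0,15] → ·  [on edge]
    (8,2)@(17, 5): e=[15,0,9] → ·  [on edge]
    (6,3)@(13, 7): e=[5,16,3] → █
    (7,3)@(15, 7): e=[21,0,3] → ·  [on edge]
  covered (1 px):
    · · · · · · · · · · · ·
    · · · · · · · · · · · ·
    · · · · · · · · · · · ·
    · · · · · · █ · · · · ·
T1:
  2·area = 84  (B↔C swapped to make it positive)
  edge (2, 8)→(24, 4): d=(22,-4) top-left  bias=+0
  edge (24, 4)→(23, 8): d=(-1,4) right/bottom  bias=-1
  edge (23, 8)→(2, 8): d=(-21,0) right/bottom  bias=-1
    (9,2)@(19, 5): e=[2,19,63] → █
    (10,2)@(21, 5): e=[10,11,63] → █
    (11,2)@(23, 5): e=[18,3,63] → █
    (4,3)@(9, 7): e=[6,57,21] → █
    (5,3)@(11, 7): e=[14,49,21] → █
    (6,3)@(13, 7): e=[22,41,21] → █
    (7,3)@(15, 7): e=[30,33,21] → █
    (8,3)@(17, 7): e=[38,25,21] → █
  covered (11 px):
    · · · · · · · · · · · ·
    · · · · · · · · · · · ·
    · · · · · · · · · █ █ █
    · · · · █ █ █ █ █ █ █ █

Result: [[9,2],[10,2],[11,2],[4,3],[5,3],[6,3],[7,3],[8,3],[9,3],[10,3],[11,3]]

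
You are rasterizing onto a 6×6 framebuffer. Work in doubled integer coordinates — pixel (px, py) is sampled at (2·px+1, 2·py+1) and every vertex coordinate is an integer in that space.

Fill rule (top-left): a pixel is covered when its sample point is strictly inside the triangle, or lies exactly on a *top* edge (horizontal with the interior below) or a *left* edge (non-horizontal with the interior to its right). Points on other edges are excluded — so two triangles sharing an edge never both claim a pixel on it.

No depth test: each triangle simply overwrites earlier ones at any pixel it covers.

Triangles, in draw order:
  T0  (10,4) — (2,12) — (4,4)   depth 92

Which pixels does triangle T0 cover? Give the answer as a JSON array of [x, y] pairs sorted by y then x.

T0:
  2·area = 48
  edge (10, 4)→(2, 12): d=(-8,8) right/bottom  bias=-1
  edge (2, 12)→(4, 4): d=(2,-8) top-left  bias=+0
  edge (4, 4)→(10, 4): d=(6,0) top-left  bias=+0
    (5,1)@(11, 3): e=[0,54,-6] → ·  [on edge]
    (2,2)@(5, 5): e=[32,10,6] → #
    (3,2)@(7, 5): e=[16,26,6] → #
    (4,2)@(9, 5): e=[0,42,6] → ·  [on edge]
    (2,3)@(5, 7): e=[16,14,18] → #
    (3,3)@(7, 7): e=[0,30,18] → ·  [on edge]
    (1,4)@(3, 9): e=[16,2,30] → #
    (2,4)@(5, 9): e=[0,18,30] → ·  [on edge]
    (1,5)@(3, 11): e=[0,6,42] → ·  [on edge]
  covered (4 px):
    · · · · · ·
    · · · · · ·
    · · # # · ·
    · · # · · ·
    · # · · · ·
    · · · · · ·

Final: [[2,2],[3,2],[2,3],[1,4]]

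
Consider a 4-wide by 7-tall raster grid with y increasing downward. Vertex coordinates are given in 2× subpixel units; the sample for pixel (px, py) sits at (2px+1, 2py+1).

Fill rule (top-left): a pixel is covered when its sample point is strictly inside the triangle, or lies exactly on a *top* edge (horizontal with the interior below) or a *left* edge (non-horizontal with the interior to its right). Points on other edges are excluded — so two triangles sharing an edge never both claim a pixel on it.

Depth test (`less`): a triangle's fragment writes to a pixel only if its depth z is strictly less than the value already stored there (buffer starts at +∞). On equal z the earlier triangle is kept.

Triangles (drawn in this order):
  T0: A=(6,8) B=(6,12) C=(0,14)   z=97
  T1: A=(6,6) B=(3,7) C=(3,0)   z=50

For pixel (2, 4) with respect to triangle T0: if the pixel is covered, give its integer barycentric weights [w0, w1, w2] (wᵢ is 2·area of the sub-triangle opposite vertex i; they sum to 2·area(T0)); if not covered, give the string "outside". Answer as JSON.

T0:
  2·area = 24
  edge (6, 8)→(6, 12): d=(0,4) right/bottom  bias=-1
  edge (6, 12)→(0, 14): d=(-6,2) right/bottom  bias=-1
  edge (0, 14)→(6, 8): d=(6,-6) top-left  bias=+0
    (3,3)@(7, 7): e=[-4,28,0] → .  [on edge]
    (2,4)@(5, 9): e=[4,20,0] → X  [on edge]
    (3,4)@(7, 9): e=[-4,16,12] → .
    (1,5)@(3, 11): e=[12,12,0] → X  [on edge]
    (3,5)@(7, 11): e=[-4,4,24] → .
    (0,6)@(1, 13): e=[20,4,0] → X  [on edge]
    (1,6)@(3, 13): e=[12,0,12] → .  [on edge]
    (2,6)@(5, 13): e=[4,-4,24] → .
  covered (4 px):
    . . . .
    . . . .
    . . . .
    . . . .
    . . X .
    . X X .
    X . . .
T1:
  2·area = 21
  edge (6, 6)→(3, 7): d=(-3,1) right/bottom  bias=-1
  edge (3, 7)→(3, 0): d=(0,-7) top-left  bias=+0
  edge (3, 0)→(6, 6): d=(3,6) right/bottom  bias=-1
    (1,0)@(3, 1): e=[18,0,3] → X  [on edge]
    (2,0)@(5, 1): e=[16,14,-9] → .
    (1,1)@(3, 3): e=[12,0,9] → X  [on edge]
    (2,1)@(5, 3): e=[10,14,-3] → .
    (1,2)@(3, 5): e=[6,0,15] → X  [on edge]
    (2,2)@(5, 5): e=[4,14,3] → X
    (3,2)@(7, 5): e=[2,28,-9] → .
    (1,3)@(3, 7): e=[0,0,21] → .  [on edge]
    (2,3)@(5, 7): e=[-2,14,9] → .
    (1,4)@(3, 9): e=[-6,0,27] → .  [on edge]
    (1,5)@(3, 11): e=[-12,0,33] → .  [on edge]
    (1,6)@(3, 13): e=[-18,0,39] → .  [on edge]
  covered (4 px):
    . X . .
    . X . .
    . X X .
    . . . .
    . . . .
    . . . .
    . . . .

Final: [20,0,4]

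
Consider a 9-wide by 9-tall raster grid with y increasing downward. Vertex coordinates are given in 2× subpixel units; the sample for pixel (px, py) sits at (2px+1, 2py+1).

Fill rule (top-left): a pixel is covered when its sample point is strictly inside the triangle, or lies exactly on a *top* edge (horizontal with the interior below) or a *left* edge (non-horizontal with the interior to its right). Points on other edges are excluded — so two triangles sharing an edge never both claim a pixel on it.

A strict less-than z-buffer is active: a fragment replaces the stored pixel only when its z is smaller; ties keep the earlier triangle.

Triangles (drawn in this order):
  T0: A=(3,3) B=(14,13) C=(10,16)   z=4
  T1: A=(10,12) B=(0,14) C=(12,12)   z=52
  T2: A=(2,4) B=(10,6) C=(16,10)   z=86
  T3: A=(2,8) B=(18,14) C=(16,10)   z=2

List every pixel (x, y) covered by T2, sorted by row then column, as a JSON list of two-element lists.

T0:
  2·area = 73
  edge (3, 3)→(14, 13): d=(11,10) right/bottom  bias=-1
  edge (14, 13)→(10, 16): d=(-4,3) right/bottom  bias=-1
  edge (10, 16)→(3, 3): d=(-7,-13) top-left  bias=+0
    (1,1)@(3, 3): e=[0,73,0] → ·  [on edge]
    (2,2)@(5, 5): e=[2,59,12] → █
    (3,2)@(7, 5): e=[-18,53,38] → ·
    (2,3)@(5, 7): e=[24,51,-2] → ·
    (3,3)@(7, 7): e=[4,45,24] → █
    (4,3)@(9, 7): e=[-16,39,50] → ·
    (3,4)@(7, 9): e=[26,37,10] → █
    (4,4)@(9, 9): e=[6,31,36] → █
    (5,4)@(11, 9): e=[-14,25,62] → ·
    (3,5)@(7, 11): e=[48,29,-4] → ·
    (4,5)@(9, 11): e=[28,23,22] → █
    (5,5)@(11, 11): e=[8,17,48] → █
  covered (10 px):
    · · · · · · · · ·
    · · · · · · · · ·
    · · █ · · · · · ·
    · · · █ · · · · ·
    · · · █ █ · · · ·
    · · · · █ █ · · ·
    · · · · █ █ █ · ·
    · · · · · █ · · ·
    · · · · · · · · ·
T1:
  2·area = 4  (B↔C swapped to make it positive)
  edge (10, 12)→(12, 12): d=(2,0) top-left  bias=+0
  edge (12, 12)→(0, 14): d=(-12,2) right/bottom  bias=-1
  edge (0, 14)→(10, 12): d=(10,-2) top-left  bias=+0
    (7,5)@(15, 11): e=[-2,6,0] → ·  [on edge]
    (2,6)@(5, 13): e=[2,2,0] → █  [on edge]
    (3,6)@(7, 13): e=[2,-2,4] → ·
    (2,7)@(5, 15): e=[6,-22,20] → ·
  covered (1 px):
    · · · · · · · · ·
    · · · · · · · · ·
    · · · · · · · · ·
    · · · · · · · · ·
    · · · · · · · · ·
    · · · · · · · · ·
    · · █ · · · · · ·
    · · · · · · · · ·
    · · · · · · · · ·
T2:
  2·area = 20
  edge (2, 4)→(10, 6): d=(8,2) right/bottom  bias=-1
  edge (10, 6)→(16, 10): d=(6,4) right/bottom  bias=-1
  edge (16, 10)→(2, 4): d=(-14,-6) top-left  bias=+0
    (2,2)@(5, 5): e=[2,14,4] → █
    (3,2)@(7, 5): e=[-2,6,16] → ·
    (2,3)@(5, 7): e=[18,26,-24] → ·
    (4,3)@(9, 7): e=[10,10,0] → █  [on edge]
    (5,3)@(11, 7): e=[6,2,12] → █
    (6,3)@(13, 7): e=[2,-6,24] → ·
    (4,4)@(9, 9): e=[26,22,-28] → ·
    (5,4)@(11, 9): e=[22,14,-16] → ·
  covered (3 px):
    · · · · · · · · ·
    · · · · · · · · ·
    · · █ · · · · · ·
    · · · · █ █ · · ·
    · · · · · · · · ·
    · · · · · · · · ·
    · · · · · · · · ·
    · · · · · · · · ·
    · · · · · · · · ·
T3:
  2·area = 52  (B↔C swapped to make it positive)
  edge (2, 8)→(16, 10): d=(14,2) right/bottom  bias=-1
  edge (16, 10)→(18, 14): d=(2,4) right/bottom  bias=-1
  edge (18, 14)→(2, 8): d=(-16,-6) top-left  bias=+0
    (2,4)@(5, 9): e=[8,42,2] → █
    (3,4)@(7, 9): e=[4,34,14] → █
    (4,4)@(9, 9): e=[0,26,26] → ·  [on edge]
    (2,5)@(5, 11): e=[36,46,-30] → ·
    (3,5)@(7, 11): e=[32,38,-18] → ·
    (5,5)@(11, 11): e=[24,22,6] → █
    (6,5)@(13, 11): e=[20,14,18] → █
    (7,5)@(15, 11): e=[16,6,30] → █
    (8,5)@(17, 11): e=[12,-2,42] → ·
    (5,6)@(11, 13): e=[52,26,-26] → ·
    (6,6)@(13, 13): e=[48,18,-14] → ·
    (7,6)@(15, 13): e=[44,10,-2] → ·
  covered (6 px):
    · · · · · · · · ·
    · · · · · · · · ·
    · · · · · · · · ·
    · · · · · · · · ·
    · · █ █ · · · · ·
    · · · · · █ █ █ ·
    · · · · · · · · █
    · · · · · · · · ·
    · · · · · · · · ·

Answer: [[2,2],[4,3],[5,3]]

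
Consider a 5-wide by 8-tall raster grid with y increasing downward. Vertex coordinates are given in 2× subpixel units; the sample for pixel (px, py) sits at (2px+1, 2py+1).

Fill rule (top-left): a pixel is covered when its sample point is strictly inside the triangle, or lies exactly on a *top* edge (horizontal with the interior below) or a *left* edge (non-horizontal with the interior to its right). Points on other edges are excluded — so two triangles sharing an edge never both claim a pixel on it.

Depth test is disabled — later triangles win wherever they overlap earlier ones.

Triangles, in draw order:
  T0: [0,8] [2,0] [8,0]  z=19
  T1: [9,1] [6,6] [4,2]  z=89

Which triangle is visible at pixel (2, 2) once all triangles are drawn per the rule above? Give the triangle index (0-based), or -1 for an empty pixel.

T0:
  2·area = 48
  edge (0, 8)→(2, 0): d=(2,-8) top-left  bias=+0
  edge (2, 0)→(8, 0): d=(6,0) top-left  bias=+0
  edge (8, 0)→(0, 8): d=(-8,8) right/bottom  bias=-1
    (1,0)@(3, 1): e=[10,6,32] → #
    (2,0)@(5, 1): e=[26,6,16] → #
    (3,0)@(7, 1): e=[42,6,0] → ·  [on edge]
    (1,1)@(3, 3): e=[14,18,16] → #
    (2,1)@(5, 3): e=[30,18,0] → ·  [on edge]
    (0,2)@(1, 5): e=[2,30,16] → #
    (1,2)@(3, 5): e=[18,30,0] → ·  [on edge]
    (0,3)@(1, 7): e=[6,42,0] → ·  [on edge]
  covered (4 px):
    · # # · ·
    · # · · ·
    # · · · ·
    · · · · ·
    · · · · ·
    · · · · ·
    · · · · ·
    · · · · ·
T1:
  2·area = 22
  edge (9, 1)→(6, 6): d=(-3,5) right/bottom  bias=-1
  edge (6, 6)→(4, 2): d=(-2,-4) top-left  bias=+0
  edge (4, 2)→(9, 1): d=(5,-1) top-left  bias=+0
    (4,0)@(9, 1): e=[0,22,0] → ·  [on edge]
    (2,1)@(5, 3): e=[14,2,6] → #
    (3,1)@(7, 3): e=[4,10,8] → #
    (4,1)@(9, 3): e=[-6,18,10] → ·
    (2,2)@(5, 5): e=[8,-2,16] → ·
    (3,2)@(7, 5): e=[-2,6,18] → ·
    (1,5)@(3, 11): e=[0,-22,44] → ·  [on edge]
  covered (2 px):
    · · · · ·
    · · # # ·
    · · · · ·
    · · · · ·
    · · · · ·
    · · · · ·
    · · · · ·
    · · · · ·

Z-buffer (winner per pixel, '.' = empty):
  . 0 0 . .
  . 0 1 1 .
  0 . . . .
  . . . . .
  . . . . .
  . . . . .
  . . . . .
  . . . . .

Result: -1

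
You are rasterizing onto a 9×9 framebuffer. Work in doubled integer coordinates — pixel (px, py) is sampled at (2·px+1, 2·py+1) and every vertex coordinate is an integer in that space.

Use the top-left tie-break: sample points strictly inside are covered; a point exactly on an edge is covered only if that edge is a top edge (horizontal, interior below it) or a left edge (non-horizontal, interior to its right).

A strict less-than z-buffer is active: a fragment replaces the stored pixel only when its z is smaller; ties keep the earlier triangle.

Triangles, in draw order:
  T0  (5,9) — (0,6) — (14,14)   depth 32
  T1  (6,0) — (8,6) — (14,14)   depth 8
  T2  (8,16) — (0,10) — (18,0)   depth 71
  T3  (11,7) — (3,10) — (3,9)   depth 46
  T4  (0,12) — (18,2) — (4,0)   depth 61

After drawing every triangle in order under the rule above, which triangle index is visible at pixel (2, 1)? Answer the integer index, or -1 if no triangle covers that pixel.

T0:
  2·area = 2
  edge (5, 9)→(0, 6): d=(-5,-3) top-left  bias=+0
  edge (0, 6)→(14, 14): d=(14,8) right/bottom  bias=-1
  edge (14, 14)→(5, 9): d=(-9,-5) top-left  bias=+0
    (2,4)@(5, 9): e=[0,2,0] → X  [on edge]
    (3,4)@(7, 9): e=[6,-14,10] → .
    (2,5)@(5, 11): e=[-10,30,-18] → .
    (7,7)@(15, 15): e=[0,6,-4] → .  [on edge]
  covered (1 px):
    . . . . . . . . .
    . . . . . . . . .
    . . . . . . . . .
    . . . . . . . . .
    . . X . . . . . .
    . . . . . . . . .
    . . . . . . . . .
    . . . . . . . . .
    . . . . . . . . .
T1:
  2·area = 20  (B↔C swapped to make it positive)
  edge (6, 0)→(14, 14): d=(8,14) right/bottom  bias=-1
  edge (14, 14)→(8, 6): d=(-6,-8) top-left  bias=+0
  edge (8, 6)→(6, 0): d=(-2,-6) top-left  bias=+0
    (3,1)@(7, 3): e=[10,10,0] → X  [on edge]
    (4,1)@(9, 3): e=[-18,26,12] → .
    (3,2)@(7, 5): e=[26,-2,-4] → .
    (4,3)@(9, 7): e=[14,2,4] → X
    (5,3)@(11, 7): e=[-14,18,16] → .
    (4,4)@(9, 9): e=[30,-10,0] → .  [on edge]
    (5,4)@(11, 9): e=[2,6,12] → X
    (6,4)@(13, 9): e=[-26,22,24] → .
    (5,5)@(11, 11): e=[18,-6,8] → .
    (5,7)@(11, 15): e=[50,-30,0] → .  [on edge]
  covered (3 px):
    . . . . . . . . .
    . . . X . . . . .
    . . . . . . . . .
    . . . . X . . . .
    . . . . . X . . .
    . . . . . . . . .
    . . . . . . . . .
    . . . . . . . . .
    . . . . . . . . .
T2:
  2·area = 188
  edge (8, 16)→(0, 10): d=(-8,-6) top-left  bias=+0
  edge (0, 10)→(18, 0): d=(18,-10) top-left  bias=+0
  edge (18, 0)→(8, 16): d=(-10,16) right/bottom  bias=-1
    (8,0)@(17, 1): e=[174,8,6] → X
    (6,1)@(13, 3): e=[134,4,50] → X
    (7,1)@(15, 3): e=[146,24,18] → X
    (8,1)@(17, 3): e=[158,44,-14] → .
    (4,2)@(9, 5): e=[94,0,94] → X  [on edge]
    (5,2)@(11, 5): e=[106,20,62] → X
    (7,2)@(15, 5): e=[130,60,-2] → .
    (3,3)@(7, 7): e=[66,16,106] → X
    (7,3)@(15, 7): e=[114,96,-22] → .
    (1,4)@(3, 9): e=[26,12,150] → X
    (2,4)@(5, 9): e=[38,32,118] → X
    (6,4)@(13, 9): e=[86,112,-10] → .
  covered (24 px):
    . . . . . . . . X
    . . . . . . X X .
    . . . . X X X . .
    . . . X X X X . .
    . X X X X X . . .
    . X X X X X . . .
    . . X X X . . . .
    . . . X . . . . .
    . . . . . . . . .
T3:
  2·area = 8
  edge (11, 7)→(3, 10): d=(-8,3) right/bottom  bias=-1
  edge (3, 10)→(3, 9): d=(0,-1) top-left  bias=+0
  edge (3, 9)→(11, 7): d=(8,-2) top-left  bias=+0
    (1,0)@(3, 1): e=[72,0,-64] → .  [on edge]
    (1,1)@(3, 3): e=[56,0,-48] → .  [on edge]
    (1,2)@(3, 5): e=[40,0,-32] → .  [on edge]
    (1,3)@(3, 7): e=[24,0,-16] → .  [on edge]
    (5,3)@(11, 7): e=[0,8,0] → .  [on edge]
    (1,4)@(3, 9): e=[8,0,0] → X  [on edge]
    (2,4)@(5, 9): e=[2,2,4] → X
    (3,4)@(7, 9): e=[-4,4,8] → .
    (1,5)@(3, 11): e=[-8,0,16] → .  [on edge]
    (2,5)@(5, 11): e=[-14,2,20] → .
    (1,6)@(3, 13): e=[-24,0,32] → .  [on edge]
    (1,7)@(3, 15): e=[-40,0,48] → .  [on edge]
    (1,8)@(3, 17): e=[-56,0,64] → .  [on edge]
  covered (2 px):
    . . . . . . . . .
    . . . . . . . . .
    . . . . . . . . .
    . . . . . . . . .
    . X X . . . . . .
    . . . . . . . . .
    . . . . . . . . .
    . . . . . . . . .
    . . . . . . . . .
T4:
  2·area = 176  (B↔C swapped to make it positive)
  edge (0, 12)→(4, 0): d=(4,-12) top-left  bias=+0
  edge (4, 0)→(18, 2): d=(14,2) right/bottom  bias=-1
  edge (18, 2)→(0, 12): d=(-18,10) right/bottom  bias=-1
    (2,0)@(5, 1): e=[16,12,148] → X
    (3,0)@(7, 1): e=[40,8,128] → X
    (4,0)@(9, 1): e=[64,4,108] → X
    (5,0)@(11, 1): e=[88,0,88] → .  [on edge]
    (1,1)@(3, 3): e=[0,44,132] → X  [on edge]
    (5,1)@(11, 3): e=[96,28,52] → X
    (6,1)@(13, 3): e=[120,24,32] → X
    (7,1)@(15, 3): e=[144,20,12] → X
    (8,1)@(17, 3): e=[168,16,-8] → .
    (1,2)@(3, 5): e=[8,72,96] → X
    (6,2)@(13, 5): e=[128,52,-4] → .
    (7,2)@(15, 5): e=[152,48,-24] → .
    (4,3)@(9, 7): e=[88,88,0] → .  [on edge]
    (0,4)@(1, 9): e=[0,132,44] → X  [on edge]
  covered (22 px):
    . . X X X . . . .
    . X X X X X X X .
    . X X X X X . . .
    . X X X . . . . .
    X X X . . . . . .
    X . . . . . . . .
    . . . . . . . . .
    . . . . . . . . .
    . . . . . . . . .

Z-buffer (winner per pixel, '.' = empty):
  . . 4 4 4 . . . 2
  . 4 4 1 4 4 4 4 .
  . 4 4 4 4 4 2 . .
  . 4 4 4 1 2 2 . .
  4 3 0 2 2 1 . . .
  4 2 2 2 2 2 . . .
  . . 2 2 2 . . . .
  . . . 2 . . . . .
  . . . . . . . . .

Final: 4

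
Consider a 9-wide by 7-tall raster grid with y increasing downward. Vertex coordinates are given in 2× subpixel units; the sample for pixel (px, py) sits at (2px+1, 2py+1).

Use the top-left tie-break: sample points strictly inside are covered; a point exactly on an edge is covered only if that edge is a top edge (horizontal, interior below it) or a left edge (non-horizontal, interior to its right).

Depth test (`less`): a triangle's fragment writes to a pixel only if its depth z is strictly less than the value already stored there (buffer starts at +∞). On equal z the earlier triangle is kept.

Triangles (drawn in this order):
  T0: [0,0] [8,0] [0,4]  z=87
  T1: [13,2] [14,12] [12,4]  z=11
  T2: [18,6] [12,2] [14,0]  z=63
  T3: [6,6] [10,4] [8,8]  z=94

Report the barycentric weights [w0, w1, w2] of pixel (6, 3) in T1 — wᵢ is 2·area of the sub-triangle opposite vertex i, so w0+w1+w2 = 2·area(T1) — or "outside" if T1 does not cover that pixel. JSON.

T0:
  2·area = 32
  edge (0, 0)→(8, 0): d=(8,0) top-left  bias=+0
  edge (8, 0)→(0, 4): d=(-8,4) right/bottom  bias=-1
  edge (0, 4)→(0, 0): d=(0,-4) top-left  bias=+0
    (0,0)@(1, 1): e=[8,20,4] → X
    (1,0)@(3, 1): e=[8,12,12] → X
    (2,0)@(5, 1): e=[8,4,20] → X
    (3,0)@(7, 1): e=[8,-4,28] → .
    (0,1)@(1, 3): e=[24,4,4] → X
    (1,1)@(3, 3): e=[24,-4,12] → .
    (2,1)@(5, 3): e=[24,-12,20] → .
    (0,2)@(1, 5): e=[40,-12,4] → .
  covered (4 px):
    X X X . . . . . .
    X . . . . . . . .
    . . . . . . . . .
    . . . . . . . . .
    . . . . . . . . .
    . . . . . . . . .
    . . . . . . . . .
T1:
  2·area = 12
  edge (13, 2)→(14, 12): d=(1,10) right/bottom  bias=-1
  edge (14, 12)→(12, 4): d=(-2,-8) top-left  bias=+0
  edge (12, 4)→(13, 2): d=(1,-2) top-left  bias=+0
    (6,1)@(13, 3): e=[1,10,1] → X
    (7,1)@(15, 3): e=[-19,26,5] → .
    (6,2)@(13, 5): e=[3,6,3] → X
    (7,2)@(15, 5): e=[-17,22,7] → .
    (6,3)@(13, 7): e=[5,2,5] → X
    (7,3)@(15, 7): e=[-15,18,9] → .
    (6,4)@(13, 9): e=[7,-2,7] → .
  covered (3 px):
    . . . . . . . . .
    . . . . . . X . .
    . . . . . . X . .
    . . . . . . X . .
    . . . . . . . . .
    . . . . . . . . .
    . . . . . . . . .
T2:
  2·area = 20
  edge (18, 6)→(12, 2): d=(-6,-4) top-left  bias=+0
  edge (12, 2)→(14, 0): d=(2,-2) top-left  bias=+0
  edge (14, 0)→(18, 6): d=(4,6) right/bottom  bias=-1
    (6,0)@(13, 1): e=[10,0,10] → X  [on edge]
    (7,0)@(15, 1): e=[18,4,-2] → .
    (5,1)@(11, 3): e=[-10,0,30] → .  [on edge]
    (6,1)@(13, 3): e=[-2,4,18] → .
    (7,1)@(15, 3): e=[6,8,6] → X
    (8,1)@(17, 3): e=[14,12,-6] → .
    (4,2)@(9, 5): e=[-30,0,50] → .  [on edge]
    (7,2)@(15, 5): e=[-6,12,14] → .
    (8,2)@(17, 5): e=[2,16,2] → X
    (3,3)@(7, 7): e=[-50,0,70] → .  [on edge]
    (8,3)@(17, 7): e=[-10,20,10] → .
    (2,4)@(5, 9): e=[-70,0,90] → .  [on edge]
    (1,5)@(3, 11): e=[-90,0,110] → .  [on edge]
    (0,6)@(1, 13): e=[-110,0,130] → .  [on edge]
  covered (3 px):
    . . . . . . X . .
    . . . . . . . X .
    . . . . . . . . X
    . . . . . . . . .
    . . . . . . . . .
    . . . . . . . . .
    . . . . . . . . .
T3:
  2·area = 12
  edge (6, 6)→(10, 4): d=(4,-2) top-left  bias=+0
  edge (10, 4)→(8, 8): d=(-2,4) right/bottom  bias=-1
  edge (8, 8)→(6, 6): d=(-2,-2) top-left  bias=+0
    (0,0)@(1, 1): e=[-30,42,0] → .  [on edge]
    (1,1)@(3, 3): e=[-18,30,0] → .  [on edge]
    (2,2)@(5, 5): e=[-6,18,0] → .  [on edge]
    (4,2)@(9, 5): e=[2,2,8] → X
    (5,2)@(11, 5): e=[6,-6,12] → .
    (3,3)@(7, 7): e=[6,6,0] → X  [on edge]
    (4,3)@(9, 7): e=[10,-2,4] → .
    (3,4)@(7, 9): e=[14,2,-4] → .
    (4,4)@(9, 9): e=[18,-6,0] → .  [on edge]
    (5,5)@(11, 11): e=[30,-18,0] → .  [on edge]
    (6,6)@(13, 13): e=[42,-30,0] → .  [on edge]
  covered (2 px):
    . . . . . . . . .
    . . . . . . . . .
    . . . . X . . . .
    . . . X . . . . .
    . . . . . . . . .
    . . . . . . . . .
    . . . . . . . . .

Result: [2,5,5]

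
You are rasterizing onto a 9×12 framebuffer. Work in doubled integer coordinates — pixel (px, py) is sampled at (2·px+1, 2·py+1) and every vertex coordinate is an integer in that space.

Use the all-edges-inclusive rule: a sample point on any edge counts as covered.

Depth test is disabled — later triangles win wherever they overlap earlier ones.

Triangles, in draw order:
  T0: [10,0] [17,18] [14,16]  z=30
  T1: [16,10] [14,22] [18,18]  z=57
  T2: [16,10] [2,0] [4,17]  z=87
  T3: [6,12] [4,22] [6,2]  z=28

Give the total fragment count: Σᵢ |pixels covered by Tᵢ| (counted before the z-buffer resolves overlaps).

T0:
  2·area = 40
  edge (10, 0)→(17, 18): d=(7,18) inclusive
  edge (17, 18)→(14, 16): d=(-3,-2) inclusive
  edge (14, 16)→(10, 0): d=(-4,-16) inclusive
    (5,1)@(11, 3): e=[3,33,4] → #
    (6,1)@(13, 3): e=[-33,37,36] → ·
    (5,2)@(11, 5): e=[17,27,-4] → ·
    (6,4)@(13, 9): e=[9,19,12] → #
    (7,4)@(15, 9): e=[-27,23,44] → ·
    (6,5)@(13, 11): e=[23,13,4] → #
    (7,5)@(15, 11): e=[-13,17,36] → ·
    (6,6)@(13, 13): e=[37,7,-4] → ·
    (7,6)@(15, 13): e=[1,11,28] → #
    (8,6)@(17, 13): e=[-35,15,60] → ·
    (7,7)@(15, 15): e=[15,5,20] → #
    (8,7)@(17, 15): e=[-21,9,52] → ·
  covered (5 px):
    · · · · · · · · ·
    · · · · · # · · ·
    · · · · · · · · ·
    · · · · · · · · ·
    · · · · · · # · ·
    · · · · · · # · ·
    · · · · · · · # ·
    · · · · · · · # ·
    · · · · · · · · ·
    · · · · · · · · ·
    · · · · · · · · ·
    · · · · · · · · ·
T1:
  2·area = 40  (B↔C swapped to make it positive)
  edge (16, 10)→(18, 18): d=(2,8) inclusive
  edge (18, 18)→(14, 22): d=(-4,4) inclusive
  edge (14, 22)→(16, 10): d=(2,-12) inclusive
    (8,7)@(17, 15): e=[2,16,22] → #
    (7,8)@(15, 17): e=[22,16,2] → #
    (7,9)@(15, 19): e=[26,8,6] → #
    (8,9)@(17, 19): e=[10,0,30] → #  [on edge]
    (7,10)@(15, 21): e=[30,0,10] → #  [on edge]
    (8,10)@(17, 21): e=[14,-8,34] → ·
    (6,11)@(13, 23): e=[50,0,-10] → ·  [on edge]
    (7,11)@(15, 23): e=[34,-8,14] → ·
  covered (6 px):
    · · · · · · · · ·
    · · · · · · · · ·
    · · · · · · · · ·
    · · · · · · · · ·
    · · · · · · · · ·
    · · · · · · · · ·
    · · · · · · · · ·
    · · · · · · · · #
    · · · · · · · # #
    · · · · · · · # #
    · · · · · · · # ·
    · · · · · · · · ·
T2:
  2·area = 218  (B↔C swapped to make it positive)
  edge (16, 10)→(4, 17): d=(-12,7) inclusive
  edge (4, 17)→(2, 0): d=(-2,-17) inclusive
  edge (2, 0)→(16, 10): d=(14,10) inclusive
    (1,0)@(3, 1): e=[199,15,4] → #
    (2,0)@(5, 1): e=[185,49,-16] → ·
    (1,1)@(3, 3): e=[175,11,32] → #
    (2,1)@(5, 3): e=[161,45,12] → #
    (3,1)@(7, 3): e=[147,79,-8] → ·
    (1,2)@(3, 5): e=[151,7,60] → #
    (3,2)@(7, 5): e=[123,75,20] → #
    (4,2)@(9, 5): e=[109,109,0] → #  [on edge]
    (5,2)@(11, 5): e=[95,143,-20] → ·
    (1,3)@(3, 7): e=[127,3,88] → #
    (5,3)@(11, 7): e=[71,139,8] → #
    (6,3)@(13, 7): e=[57,173,-12] → ·
  covered (27 px):
    · # · · · · · · ·
    · # # · · · · · ·
    · # # # # · · · ·
    · # # # # # · · ·
    · · # # # # # · ·
    · · # # # # # · ·
    · · # # # · · · ·
    · · # # · · · · ·
    · · · · · · · · ·
    · · · · · · · · ·
    · · · · · · · · ·
    · · · · · · · · ·
T3:
  2·area = 20
  edge (6, 12)→(4, 22): d=(-2,10) inclusive
  edge (4, 22)→(6, 2): d=(2,-20) inclusive
  edge (6, 2)→(6, 12): d=(0,10) inclusive
    (3,3)@(7, 7): e=[0,30,-10] → ·  [on edge]
    (2,6)@(5, 13): e=[8,2,10] → #
    (3,6)@(7, 13): e=[-12,42,-10] → ·
    (2,7)@(5, 15): e=[4,6,10] → #
    (3,7)@(7, 15): e=[-16,46,-10] → ·
    (2,8)@(5, 17): e=[0,10,10] → #  [on edge]
    (3,8)@(7, 17): e=[-20,50,-10] → ·
    (2,9)@(5, 19): e=[-4,14,10] → ·
  covered (3 px):
    · · · · · · · · ·
    · · · · · · · · ·
    · · · · · · · · ·
    · · · · · · · · ·
    · · · · · · · · ·
    · · · · · · · · ·
    · · # · · · · · ·
    · · # · · · · · ·
    · · # · · · · · ·
    · · · · · · · · ·
    · · · · · · · · ·
    · · · · · · · · ·

Result: 41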